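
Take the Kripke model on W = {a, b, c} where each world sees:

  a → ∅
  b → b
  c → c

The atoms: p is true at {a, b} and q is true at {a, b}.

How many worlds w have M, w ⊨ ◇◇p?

1

a: no successors, so ◇◇p fails. ✗
b: successors {b}; ◇p there: b:T. ✓
c: successors {c}; ◇p there: c:F. ✗
Satisfying worlds: {b}.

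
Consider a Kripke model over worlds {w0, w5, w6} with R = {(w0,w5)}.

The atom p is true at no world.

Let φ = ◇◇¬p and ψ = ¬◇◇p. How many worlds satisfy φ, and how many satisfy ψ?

0 and 3

For ◇◇¬p:
w0: successors {w5}; ◇¬p there: w5:F. ✗
w5: no successors, so ◇◇¬p fails. ✗
w6: no successors, so ◇◇¬p fails. ✗
— 0 worlds.
For ¬◇◇p:
w0: ◇◇p is F. ✓
w5: ◇◇p is F. ✓
w6: ◇◇p is F. ✓
— 3 worlds.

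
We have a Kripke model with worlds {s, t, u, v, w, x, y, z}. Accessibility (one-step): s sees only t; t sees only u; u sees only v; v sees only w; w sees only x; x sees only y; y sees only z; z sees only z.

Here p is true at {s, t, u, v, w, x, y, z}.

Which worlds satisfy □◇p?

s: successors {t}; ◇p there: t:T. ✓
t: successors {u}; ◇p there: u:T. ✓
u: successors {v}; ◇p there: v:T. ✓
v: successors {w}; ◇p there: w:T. ✓
w: successors {x}; ◇p there: x:T. ✓
x: successors {y}; ◇p there: y:T. ✓
y: successors {z}; ◇p there: z:T. ✓
z: successors {z}; ◇p there: z:T. ✓

{s, t, u, v, w, x, y, z}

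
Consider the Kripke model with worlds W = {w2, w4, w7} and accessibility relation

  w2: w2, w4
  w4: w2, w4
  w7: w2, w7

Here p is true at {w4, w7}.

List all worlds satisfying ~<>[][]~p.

{w2, w4, w7}

w2: <>[][]~p is F. ✓
w4: <>[][]~p is F. ✓
w7: <>[][]~p is F. ✓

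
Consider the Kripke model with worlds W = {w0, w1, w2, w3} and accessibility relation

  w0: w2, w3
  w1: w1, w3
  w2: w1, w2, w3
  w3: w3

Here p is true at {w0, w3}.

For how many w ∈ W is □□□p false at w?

3

w0: successors {w2, w3}; □□p there: w2:F, w3:T. ✗
w1: successors {w1, w3}; □□p there: w1:F, w3:T. ✗
w2: successors {w1, w2, w3}; □□p there: w1:F, w2:F, w3:T. ✗
w3: successors {w3}; □□p there: w3:T. ✓
Satisfying worlds: {w3}.
So □□□p fails at the other 3 worlds.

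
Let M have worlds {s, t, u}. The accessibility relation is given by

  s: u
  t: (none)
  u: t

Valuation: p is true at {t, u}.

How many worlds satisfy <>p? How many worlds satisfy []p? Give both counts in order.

For <>p:
s: successors {u}; p there: u:T. ✓
t: no successors, so <>p fails. ✗
u: successors {t}; p there: t:T. ✓
— 2 worlds.
For []p:
s: successors {u}; p there: u:T. ✓
t: no successors, so []p holds vacuously. ✓
u: successors {t}; p there: t:T. ✓
— 3 worlds.

2 and 3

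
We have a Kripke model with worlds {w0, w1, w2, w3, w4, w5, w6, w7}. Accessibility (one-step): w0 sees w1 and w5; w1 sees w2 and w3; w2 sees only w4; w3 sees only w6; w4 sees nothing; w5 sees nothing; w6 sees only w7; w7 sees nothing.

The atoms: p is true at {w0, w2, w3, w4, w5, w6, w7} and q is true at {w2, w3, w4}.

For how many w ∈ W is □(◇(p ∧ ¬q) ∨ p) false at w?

1

w0: successors {w1, w5}; ◇(p ∧ ¬q) ∨ p there: w1:F, w5:T. ✗
w1: successors {w2, w3}; ◇(p ∧ ¬q) ∨ p there: w2:T, w3:T. ✓
w2: successors {w4}; ◇(p ∧ ¬q) ∨ p there: w4:T. ✓
w3: successors {w6}; ◇(p ∧ ¬q) ∨ p there: w6:T. ✓
w4: no successors, so □(◇(p ∧ ¬q) ∨ p) holds vacuously. ✓
w5: no successors, so □(◇(p ∧ ¬q) ∨ p) holds vacuously. ✓
w6: successors {w7}; ◇(p ∧ ¬q) ∨ p there: w7:T. ✓
w7: no successors, so □(◇(p ∧ ¬q) ∨ p) holds vacuously. ✓
Satisfying worlds: {w1, w2, w3, w4, w5, w6, w7}.
So □(◇(p ∧ ¬q) ∨ p) fails at the other 1 world.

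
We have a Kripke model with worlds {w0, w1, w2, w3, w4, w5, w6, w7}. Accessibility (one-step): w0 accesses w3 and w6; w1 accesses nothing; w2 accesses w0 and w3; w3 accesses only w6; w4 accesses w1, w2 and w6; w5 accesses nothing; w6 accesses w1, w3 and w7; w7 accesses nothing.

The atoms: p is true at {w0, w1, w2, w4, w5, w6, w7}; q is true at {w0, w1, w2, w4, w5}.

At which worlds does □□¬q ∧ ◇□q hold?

w0: □□¬q is F, ◇□q is F. ✗
w1: □□¬q is T, ◇□q is F. ✗
w2: □□¬q is T, ◇□q is F. ✗
w3: □□¬q is F, ◇□q is F. ✗
w4: □□¬q is F, ◇□q is T. ✗
w5: □□¬q is T, ◇□q is F. ✗
w6: □□¬q is T, ◇□q is T. ✓
w7: □□¬q is T, ◇□q is F. ✗

{w6}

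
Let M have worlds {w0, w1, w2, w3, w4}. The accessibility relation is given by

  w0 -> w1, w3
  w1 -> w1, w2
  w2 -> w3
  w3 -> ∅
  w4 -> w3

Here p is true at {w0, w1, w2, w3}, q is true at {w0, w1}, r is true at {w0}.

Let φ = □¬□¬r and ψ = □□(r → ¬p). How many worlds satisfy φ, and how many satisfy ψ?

1 and 5

For □¬□¬r:
w0: successors {w1, w3}; ¬□¬r there: w1:F, w3:F. ✗
w1: successors {w1, w2}; ¬□¬r there: w1:F, w2:F. ✗
w2: successors {w3}; ¬□¬r there: w3:F. ✗
w3: no successors, so □¬□¬r holds vacuously. ✓
w4: successors {w3}; ¬□¬r there: w3:F. ✗
— 1 world.
For □□(r → ¬p):
w0: successors {w1, w3}; □(r → ¬p) there: w1:T, w3:T. ✓
w1: successors {w1, w2}; □(r → ¬p) there: w1:T, w2:T. ✓
w2: successors {w3}; □(r → ¬p) there: w3:T. ✓
w3: no successors, so □□(r → ¬p) holds vacuously. ✓
w4: successors {w3}; □(r → ¬p) there: w3:T. ✓
— 5 worlds.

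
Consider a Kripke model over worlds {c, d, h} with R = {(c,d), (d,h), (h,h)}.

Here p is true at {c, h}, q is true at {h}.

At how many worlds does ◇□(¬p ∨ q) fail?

0

c: successors {d}; □(¬p ∨ q) there: d:T. ✓
d: successors {h}; □(¬p ∨ q) there: h:T. ✓
h: successors {h}; □(¬p ∨ q) there: h:T. ✓
Satisfying worlds: {c, d, h}.
So ◇□(¬p ∨ q) fails at the other 0 worlds.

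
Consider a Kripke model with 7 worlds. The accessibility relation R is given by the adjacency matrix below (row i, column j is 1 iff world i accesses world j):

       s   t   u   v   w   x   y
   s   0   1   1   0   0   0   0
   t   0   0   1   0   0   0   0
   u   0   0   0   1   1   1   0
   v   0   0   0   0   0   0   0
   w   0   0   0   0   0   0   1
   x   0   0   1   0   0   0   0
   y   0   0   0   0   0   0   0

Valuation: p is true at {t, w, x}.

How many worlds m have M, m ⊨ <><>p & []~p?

s: <><>p is T, []~p is F. ✗
t: <><>p is T, []~p is T. ✓
u: <><>p is F, []~p is F. ✗
v: <><>p is F, []~p is T. ✗
w: <><>p is F, []~p is T. ✗
x: <><>p is T, []~p is T. ✓
y: <><>p is F, []~p is T. ✗
Satisfying worlds: {t, x}.

2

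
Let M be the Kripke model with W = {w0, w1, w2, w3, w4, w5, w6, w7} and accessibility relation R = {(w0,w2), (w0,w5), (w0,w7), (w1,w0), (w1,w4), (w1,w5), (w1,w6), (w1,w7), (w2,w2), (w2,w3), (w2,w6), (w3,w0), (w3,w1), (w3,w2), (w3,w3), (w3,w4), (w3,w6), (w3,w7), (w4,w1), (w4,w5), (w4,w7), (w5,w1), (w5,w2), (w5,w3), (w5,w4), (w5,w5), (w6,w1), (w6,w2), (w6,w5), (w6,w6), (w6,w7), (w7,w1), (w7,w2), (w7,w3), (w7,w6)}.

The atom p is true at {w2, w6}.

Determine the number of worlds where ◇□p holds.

w0: successors {w2, w5, w7}; □p there: w2:F, w5:F, w7:F. ✗
w1: successors {w0, w4, w5, w6, w7}; □p there: w0:F, w4:F, w5:F, w6:F, w7:F. ✗
w2: successors {w2, w3, w6}; □p there: w2:F, w3:F, w6:F. ✗
w3: successors {w0, w1, w2, w3, w4, w6, w7}; □p there: w0:F, w1:F, w2:F, w3:F, w4:F, w6:F, w7:F. ✗
w4: successors {w1, w5, w7}; □p there: w1:F, w5:F, w7:F. ✗
w5: successors {w1, w2, w3, w4, w5}; □p there: w1:F, w2:F, w3:F, w4:F, w5:F. ✗
w6: successors {w1, w2, w5, w6, w7}; □p there: w1:F, w2:F, w5:F, w6:F, w7:F. ✗
w7: successors {w1, w2, w3, w6}; □p there: w1:F, w2:F, w3:F, w6:F. ✗
Satisfying worlds: ∅.

0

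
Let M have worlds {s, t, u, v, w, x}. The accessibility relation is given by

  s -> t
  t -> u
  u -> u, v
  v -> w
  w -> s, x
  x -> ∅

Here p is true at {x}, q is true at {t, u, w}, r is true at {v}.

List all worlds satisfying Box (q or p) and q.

s: Box (q or p) is T, q is F. ✗
t: Box (q or p) is T, q is T. ✓
u: Box (q or p) is F, q is T. ✗
v: Box (q or p) is T, q is F. ✗
w: Box (q or p) is F, q is T. ✗
x: Box (q or p) is T, q is F. ✗

{t}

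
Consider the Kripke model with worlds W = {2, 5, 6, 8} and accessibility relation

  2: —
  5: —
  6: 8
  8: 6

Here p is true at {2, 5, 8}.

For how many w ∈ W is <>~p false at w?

2: no successors, so <>~p fails. ✗
5: no successors, so <>~p fails. ✗
6: successors {8}; ~p there: 8:F. ✗
8: successors {6}; ~p there: 6:T. ✓
Satisfying worlds: {8}.
So <>~p fails at the other 3 worlds.

3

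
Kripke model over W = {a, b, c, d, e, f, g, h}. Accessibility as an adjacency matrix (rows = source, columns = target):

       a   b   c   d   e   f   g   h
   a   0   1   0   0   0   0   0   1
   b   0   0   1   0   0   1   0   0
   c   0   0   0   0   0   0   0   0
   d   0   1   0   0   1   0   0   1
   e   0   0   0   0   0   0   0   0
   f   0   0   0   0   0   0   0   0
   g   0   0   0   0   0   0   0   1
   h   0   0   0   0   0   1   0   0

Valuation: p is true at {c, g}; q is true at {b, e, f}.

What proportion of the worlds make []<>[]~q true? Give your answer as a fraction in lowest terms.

a: successors {b, h}; <>[]~q there: b:T, h:T. ✓
b: successors {c, f}; <>[]~q there: c:F, f:F. ✗
c: no successors, so []<>[]~q holds vacuously. ✓
d: successors {b, e, h}; <>[]~q there: b:T, e:F, h:T. ✗
e: no successors, so []<>[]~q holds vacuously. ✓
f: no successors, so []<>[]~q holds vacuously. ✓
g: successors {h}; <>[]~q there: h:T. ✓
h: successors {f}; <>[]~q there: f:F. ✗
That's 5 of 8 worlds, so 5/8.

5/8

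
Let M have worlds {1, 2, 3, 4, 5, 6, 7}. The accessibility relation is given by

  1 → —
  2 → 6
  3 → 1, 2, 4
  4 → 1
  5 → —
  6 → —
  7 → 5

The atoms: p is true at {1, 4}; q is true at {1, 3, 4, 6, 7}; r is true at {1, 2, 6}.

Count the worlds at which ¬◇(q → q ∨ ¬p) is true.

3

1: ◇(q → q ∨ ¬p) is F. ✓
2: ◇(q → q ∨ ¬p) is T. ✗
3: ◇(q → q ∨ ¬p) is T. ✗
4: ◇(q → q ∨ ¬p) is T. ✗
5: ◇(q → q ∨ ¬p) is F. ✓
6: ◇(q → q ∨ ¬p) is F. ✓
7: ◇(q → q ∨ ¬p) is T. ✗
Satisfying worlds: {1, 5, 6}.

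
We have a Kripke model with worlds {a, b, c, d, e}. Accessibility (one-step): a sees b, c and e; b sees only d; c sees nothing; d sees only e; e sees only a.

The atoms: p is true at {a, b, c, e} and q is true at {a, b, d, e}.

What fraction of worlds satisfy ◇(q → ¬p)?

2/5

a: successors {b, c, e}; q → ¬p there: b:F, c:T, e:F. ✓
b: successors {d}; q → ¬p there: d:T. ✓
c: no successors, so ◇(q → ¬p) fails. ✗
d: successors {e}; q → ¬p there: e:F. ✗
e: successors {a}; q → ¬p there: a:F. ✗
That's 2 of 5 worlds, so 2/5.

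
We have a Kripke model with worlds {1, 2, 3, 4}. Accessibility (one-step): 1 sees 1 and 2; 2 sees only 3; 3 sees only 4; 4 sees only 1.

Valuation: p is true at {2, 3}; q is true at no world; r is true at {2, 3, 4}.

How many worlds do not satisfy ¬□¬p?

2

1: □¬p is F. ✓
2: □¬p is F. ✓
3: □¬p is T. ✗
4: □¬p is T. ✗
Satisfying worlds: {1, 2}.
So ¬□¬p fails at the other 2 worlds.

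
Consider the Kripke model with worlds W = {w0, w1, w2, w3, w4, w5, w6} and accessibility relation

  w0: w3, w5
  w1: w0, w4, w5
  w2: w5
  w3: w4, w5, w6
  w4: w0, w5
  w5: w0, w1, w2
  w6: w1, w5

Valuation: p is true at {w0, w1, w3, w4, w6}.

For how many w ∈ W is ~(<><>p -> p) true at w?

w0: <><>p -> p is T. ✗
w1: <><>p -> p is T. ✗
w2: <><>p -> p is F. ✓
w3: <><>p -> p is T. ✗
w4: <><>p -> p is T. ✗
w5: <><>p -> p is F. ✓
w6: <><>p -> p is T. ✗
Satisfying worlds: {w2, w5}.

2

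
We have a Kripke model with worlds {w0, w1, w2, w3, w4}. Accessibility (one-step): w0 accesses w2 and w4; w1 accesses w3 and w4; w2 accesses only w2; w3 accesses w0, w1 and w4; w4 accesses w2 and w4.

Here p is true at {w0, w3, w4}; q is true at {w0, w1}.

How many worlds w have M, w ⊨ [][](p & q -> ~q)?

w0: successors {w2, w4}; [](p & q -> ~q) there: w2:T, w4:T. ✓
w1: successors {w3, w4}; [](p & q -> ~q) there: w3:F, w4:T. ✗
w2: successors {w2}; [](p & q -> ~q) there: w2:T. ✓
w3: successors {w0, w1, w4}; [](p & q -> ~q) there: w0:T, w1:T, w4:T. ✓
w4: successors {w2, w4}; [](p & q -> ~q) there: w2:T, w4:T. ✓
Satisfying worlds: {w0, w2, w3, w4}.

4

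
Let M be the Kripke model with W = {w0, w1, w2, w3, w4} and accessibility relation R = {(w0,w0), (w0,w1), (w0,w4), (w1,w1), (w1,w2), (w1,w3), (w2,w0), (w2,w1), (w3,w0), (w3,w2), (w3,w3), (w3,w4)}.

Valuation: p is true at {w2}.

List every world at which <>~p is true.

w0: successors {w0, w1, w4}; ~p there: w0:T, w1:T, w4:T. ✓
w1: successors {w1, w2, w3}; ~p there: w1:T, w2:F, w3:T. ✓
w2: successors {w0, w1}; ~p there: w0:T, w1:T. ✓
w3: successors {w0, w2, w3, w4}; ~p there: w0:T, w2:F, w3:T, w4:T. ✓
w4: no successors, so <>~p fails. ✗

{w0, w1, w2, w3}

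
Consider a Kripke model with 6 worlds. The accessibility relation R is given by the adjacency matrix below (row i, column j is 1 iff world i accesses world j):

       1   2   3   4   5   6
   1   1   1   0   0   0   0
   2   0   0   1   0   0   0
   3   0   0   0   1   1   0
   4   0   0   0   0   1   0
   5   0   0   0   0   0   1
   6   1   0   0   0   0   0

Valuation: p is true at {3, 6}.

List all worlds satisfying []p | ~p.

{1, 2, 4, 5}

1: []p is F, ~p is T. ✓
2: []p is T, ~p is T. ✓
3: []p is F, ~p is F. ✗
4: []p is F, ~p is T. ✓
5: []p is T, ~p is T. ✓
6: []p is F, ~p is F. ✗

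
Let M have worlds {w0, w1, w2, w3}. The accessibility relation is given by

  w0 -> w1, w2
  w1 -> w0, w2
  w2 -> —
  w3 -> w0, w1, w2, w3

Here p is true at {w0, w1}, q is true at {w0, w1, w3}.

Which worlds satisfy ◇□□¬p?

w0: successors {w1, w2}; □□¬p there: w1:F, w2:T. ✓
w1: successors {w0, w2}; □□¬p there: w0:F, w2:T. ✓
w2: no successors, so ◇□□¬p fails. ✗
w3: successors {w0, w1, w2, w3}; □□¬p there: w0:F, w1:F, w2:T, w3:F. ✓

{w0, w1, w3}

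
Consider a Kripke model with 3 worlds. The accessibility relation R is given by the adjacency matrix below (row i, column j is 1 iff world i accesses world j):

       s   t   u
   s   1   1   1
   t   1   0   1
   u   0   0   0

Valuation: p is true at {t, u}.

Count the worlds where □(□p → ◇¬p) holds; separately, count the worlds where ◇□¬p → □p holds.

1 and 1

For □(□p → ◇¬p):
s: successors {s, t, u}; □p → ◇¬p there: s:T, t:T, u:F. ✗
t: successors {s, u}; □p → ◇¬p there: s:T, u:F. ✗
u: no successors, so □(□p → ◇¬p) holds vacuously. ✓
— 1 world.
For ◇□¬p → □p:
s: ◇□¬p is T, □p is F. ✗
t: ◇□¬p is T, □p is F. ✗
u: ◇□¬p is F, □p is T. ✓
— 1 world.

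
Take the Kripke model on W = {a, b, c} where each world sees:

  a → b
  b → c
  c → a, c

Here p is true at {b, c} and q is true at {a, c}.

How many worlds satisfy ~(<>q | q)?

a: <>q | q is T. ✗
b: <>q | q is T. ✗
c: <>q | q is T. ✗
Satisfying worlds: ∅.

0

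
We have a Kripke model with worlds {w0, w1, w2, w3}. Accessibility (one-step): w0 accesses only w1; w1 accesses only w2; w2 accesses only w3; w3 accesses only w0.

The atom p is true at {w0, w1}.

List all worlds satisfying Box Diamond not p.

{w0, w1}

w0: successors {w1}; Diamond not p there: w1:T. ✓
w1: successors {w2}; Diamond not p there: w2:T. ✓
w2: successors {w3}; Diamond not p there: w3:F. ✗
w3: successors {w0}; Diamond not p there: w0:F. ✗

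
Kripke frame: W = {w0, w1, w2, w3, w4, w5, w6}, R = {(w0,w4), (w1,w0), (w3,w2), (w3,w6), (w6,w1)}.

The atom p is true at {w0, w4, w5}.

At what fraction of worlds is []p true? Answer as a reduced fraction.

5/7

w0: successors {w4}; p there: w4:T. ✓
w1: successors {w0}; p there: w0:T. ✓
w2: no successors, so []p holds vacuously. ✓
w3: successors {w2, w6}; p there: w2:F, w6:F. ✗
w4: no successors, so []p holds vacuously. ✓
w5: no successors, so []p holds vacuously. ✓
w6: successors {w1}; p there: w1:F. ✗
That's 5 of 7 worlds, so 5/7.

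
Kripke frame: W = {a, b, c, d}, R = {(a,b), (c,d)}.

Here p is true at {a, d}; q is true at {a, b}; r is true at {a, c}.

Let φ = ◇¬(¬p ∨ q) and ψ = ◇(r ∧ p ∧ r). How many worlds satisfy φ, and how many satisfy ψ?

For ◇¬(¬p ∨ q):
a: successors {b}; ¬(¬p ∨ q) there: b:F. ✗
b: no successors, so ◇¬(¬p ∨ q) fails. ✗
c: successors {d}; ¬(¬p ∨ q) there: d:T. ✓
d: no successors, so ◇¬(¬p ∨ q) fails. ✗
— 1 world.
For ◇(r ∧ p ∧ r):
a: successors {b}; r ∧ p ∧ r there: b:F. ✗
b: no successors, so ◇(r ∧ p ∧ r) fails. ✗
c: successors {d}; r ∧ p ∧ r there: d:F. ✗
d: no successors, so ◇(r ∧ p ∧ r) fails. ✗
— 0 worlds.

1 and 0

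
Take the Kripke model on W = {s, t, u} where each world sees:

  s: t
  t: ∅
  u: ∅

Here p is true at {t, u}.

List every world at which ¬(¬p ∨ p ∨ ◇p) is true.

s: ¬p ∨ p ∨ ◇p is T. ✗
t: ¬p ∨ p ∨ ◇p is T. ✗
u: ¬p ∨ p ∨ ◇p is T. ✗

∅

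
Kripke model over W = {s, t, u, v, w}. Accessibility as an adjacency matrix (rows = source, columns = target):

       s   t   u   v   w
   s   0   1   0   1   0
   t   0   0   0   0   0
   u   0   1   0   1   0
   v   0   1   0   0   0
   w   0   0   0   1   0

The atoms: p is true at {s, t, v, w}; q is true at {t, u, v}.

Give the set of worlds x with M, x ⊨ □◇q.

s: successors {t, v}; ◇q there: t:F, v:T. ✗
t: no successors, so □◇q holds vacuously. ✓
u: successors {t, v}; ◇q there: t:F, v:T. ✗
v: successors {t}; ◇q there: t:F. ✗
w: successors {v}; ◇q there: v:T. ✓

{t, w}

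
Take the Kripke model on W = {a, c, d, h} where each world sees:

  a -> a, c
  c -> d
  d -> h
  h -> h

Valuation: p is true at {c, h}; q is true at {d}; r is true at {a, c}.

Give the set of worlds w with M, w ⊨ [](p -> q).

{c}

a: successors {a, c}; p -> q there: a:T, c:F. ✗
c: successors {d}; p -> q there: d:T. ✓
d: successors {h}; p -> q there: h:F. ✗
h: successors {h}; p -> q there: h:F. ✗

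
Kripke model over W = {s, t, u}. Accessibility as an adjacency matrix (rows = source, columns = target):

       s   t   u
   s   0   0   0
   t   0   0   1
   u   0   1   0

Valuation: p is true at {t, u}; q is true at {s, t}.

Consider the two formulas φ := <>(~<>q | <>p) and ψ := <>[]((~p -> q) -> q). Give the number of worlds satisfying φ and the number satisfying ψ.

For <>(~<>q | <>p):
s: no successors, so <>(~<>q | <>p) fails. ✗
t: successors {u}; ~<>q | <>p there: u:T. ✓
u: successors {t}; ~<>q | <>p there: t:T. ✓
— 2 worlds.
For <>[]((~p -> q) -> q):
s: no successors, so <>[]((~p -> q) -> q) fails. ✗
t: successors {u}; []((~p -> q) -> q) there: u:T. ✓
u: successors {t}; []((~p -> q) -> q) there: t:F. ✗
— 1 world.

2 and 1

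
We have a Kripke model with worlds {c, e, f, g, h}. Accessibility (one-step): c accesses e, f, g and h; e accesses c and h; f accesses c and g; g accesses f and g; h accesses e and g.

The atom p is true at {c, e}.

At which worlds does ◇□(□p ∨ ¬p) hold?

c: successors {e, f, g, h}; □(□p ∨ ¬p) there: e:F, f:F, g:T, h:F. ✓
e: successors {c, h}; □(□p ∨ ¬p) there: c:F, h:F. ✗
f: successors {c, g}; □(□p ∨ ¬p) there: c:F, g:T. ✓
g: successors {f, g}; □(□p ∨ ¬p) there: f:F, g:T. ✓
h: successors {e, g}; □(□p ∨ ¬p) there: e:F, g:T. ✓

{c, f, g, h}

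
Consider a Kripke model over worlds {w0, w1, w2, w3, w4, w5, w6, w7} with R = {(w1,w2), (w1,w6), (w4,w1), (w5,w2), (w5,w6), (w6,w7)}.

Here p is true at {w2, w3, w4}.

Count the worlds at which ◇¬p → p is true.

w0: ◇¬p is F, p is F. ✓
w1: ◇¬p is T, p is F. ✗
w2: ◇¬p is F, p is T. ✓
w3: ◇¬p is F, p is T. ✓
w4: ◇¬p is T, p is T. ✓
w5: ◇¬p is T, p is F. ✗
w6: ◇¬p is T, p is F. ✗
w7: ◇¬p is F, p is F. ✓
Satisfying worlds: {w0, w2, w3, w4, w7}.

5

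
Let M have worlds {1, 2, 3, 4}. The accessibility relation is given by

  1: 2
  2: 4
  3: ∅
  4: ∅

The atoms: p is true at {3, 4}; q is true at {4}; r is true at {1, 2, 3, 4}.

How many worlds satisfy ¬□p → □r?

4

1: ¬□p is T, □r is T. ✓
2: ¬□p is F, □r is T. ✓
3: ¬□p is F, □r is T. ✓
4: ¬□p is F, □r is T. ✓
Satisfying worlds: {1, 2, 3, 4}.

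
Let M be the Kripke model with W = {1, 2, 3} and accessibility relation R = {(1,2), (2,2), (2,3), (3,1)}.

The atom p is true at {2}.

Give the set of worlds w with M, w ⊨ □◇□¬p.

1: successors {2}; ◇□¬p there: 2:T. ✓
2: successors {2, 3}; ◇□¬p there: 2:T, 3:F. ✗
3: successors {1}; ◇□¬p there: 1:F. ✗

{1}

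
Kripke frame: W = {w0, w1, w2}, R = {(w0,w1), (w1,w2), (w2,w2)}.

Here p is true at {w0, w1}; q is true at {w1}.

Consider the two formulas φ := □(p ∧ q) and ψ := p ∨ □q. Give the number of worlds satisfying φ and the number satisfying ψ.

For □(p ∧ q):
w0: successors {w1}; p ∧ q there: w1:T. ✓
w1: successors {w2}; p ∧ q there: w2:F. ✗
w2: successors {w2}; p ∧ q there: w2:F. ✗
— 1 world.
For p ∨ □q:
w0: p is T, □q is T. ✓
w1: p is T, □q is F. ✓
w2: p is F, □q is F. ✗
— 2 worlds.

1 and 2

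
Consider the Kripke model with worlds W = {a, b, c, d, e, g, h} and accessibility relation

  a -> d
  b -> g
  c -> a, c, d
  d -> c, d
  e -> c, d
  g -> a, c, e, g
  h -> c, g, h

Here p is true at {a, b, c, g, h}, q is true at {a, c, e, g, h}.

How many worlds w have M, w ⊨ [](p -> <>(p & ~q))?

1

a: successors {d}; p -> <>(p & ~q) there: d:T. ✓
b: successors {g}; p -> <>(p & ~q) there: g:F. ✗
c: successors {a, c, d}; p -> <>(p & ~q) there: a:F, c:F, d:T. ✗
d: successors {c, d}; p -> <>(p & ~q) there: c:F, d:T. ✗
e: successors {c, d}; p -> <>(p & ~q) there: c:F, d:T. ✗
g: successors {a, c, e, g}; p -> <>(p & ~q) there: a:F, c:F, e:T, g:F. ✗
h: successors {c, g, h}; p -> <>(p & ~q) there: c:F, g:F, h:F. ✗
Satisfying worlds: {a}.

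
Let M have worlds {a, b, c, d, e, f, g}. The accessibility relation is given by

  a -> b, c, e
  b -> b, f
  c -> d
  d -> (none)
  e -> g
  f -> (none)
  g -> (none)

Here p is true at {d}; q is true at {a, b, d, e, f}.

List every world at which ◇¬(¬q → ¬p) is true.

a: successors {b, c, e}; ¬(¬q → ¬p) there: b:F, c:F, e:F. ✗
b: successors {b, f}; ¬(¬q → ¬p) there: b:F, f:F. ✗
c: successors {d}; ¬(¬q → ¬p) there: d:F. ✗
d: no successors, so ◇¬(¬q → ¬p) fails. ✗
e: successors {g}; ¬(¬q → ¬p) there: g:F. ✗
f: no successors, so ◇¬(¬q → ¬p) fails. ✗
g: no successors, so ◇¬(¬q → ¬p) fails. ✗

∅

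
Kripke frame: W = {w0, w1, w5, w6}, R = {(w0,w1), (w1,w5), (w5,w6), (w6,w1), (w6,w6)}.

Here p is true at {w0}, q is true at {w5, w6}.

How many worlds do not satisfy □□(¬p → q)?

w0: successors {w1}; □(¬p → q) there: w1:T. ✓
w1: successors {w5}; □(¬p → q) there: w5:T. ✓
w5: successors {w6}; □(¬p → q) there: w6:F. ✗
w6: successors {w1, w6}; □(¬p → q) there: w1:T, w6:F. ✗
Satisfying worlds: {w0, w1}.
So □□(¬p → q) fails at the other 2 worlds.

2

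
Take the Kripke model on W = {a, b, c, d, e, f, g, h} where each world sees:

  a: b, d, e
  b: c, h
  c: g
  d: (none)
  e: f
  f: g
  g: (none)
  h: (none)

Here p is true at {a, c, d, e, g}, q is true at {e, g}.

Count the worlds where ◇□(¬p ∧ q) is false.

a: successors {b, d, e}; □(¬p ∧ q) there: b:F, d:T, e:F. ✓
b: successors {c, h}; □(¬p ∧ q) there: c:F, h:T. ✓
c: successors {g}; □(¬p ∧ q) there: g:T. ✓
d: no successors, so ◇□(¬p ∧ q) fails. ✗
e: successors {f}; □(¬p ∧ q) there: f:F. ✗
f: successors {g}; □(¬p ∧ q) there: g:T. ✓
g: no successors, so ◇□(¬p ∧ q) fails. ✗
h: no successors, so ◇□(¬p ∧ q) fails. ✗
Satisfying worlds: {a, b, c, f}.
So ◇□(¬p ∧ q) fails at the other 4 worlds.

4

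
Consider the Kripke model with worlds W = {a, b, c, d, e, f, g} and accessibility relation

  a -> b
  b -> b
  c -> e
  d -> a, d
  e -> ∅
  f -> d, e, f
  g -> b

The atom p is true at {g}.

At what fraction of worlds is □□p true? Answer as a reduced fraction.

a: successors {b}; □p there: b:F. ✗
b: successors {b}; □p there: b:F. ✗
c: successors {e}; □p there: e:T. ✓
d: successors {a, d}; □p there: a:F, d:F. ✗
e: no successors, so □□p holds vacuously. ✓
f: successors {d, e, f}; □p there: d:F, e:T, f:F. ✗
g: successors {b}; □p there: b:F. ✗
That's 2 of 7 worlds, so 2/7.

2/7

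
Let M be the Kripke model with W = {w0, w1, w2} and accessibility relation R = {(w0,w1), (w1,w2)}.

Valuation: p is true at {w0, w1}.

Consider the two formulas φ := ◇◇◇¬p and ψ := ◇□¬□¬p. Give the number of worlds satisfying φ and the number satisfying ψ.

For ◇◇◇¬p:
w0: successors {w1}; ◇◇¬p there: w1:F. ✗
w1: successors {w2}; ◇◇¬p there: w2:F. ✗
w2: no successors, so ◇◇◇¬p fails. ✗
— 0 worlds.
For ◇□¬□¬p:
w0: successors {w1}; □¬□¬p there: w1:F. ✗
w1: successors {w2}; □¬□¬p there: w2:T. ✓
w2: no successors, so ◇□¬□¬p fails. ✗
— 1 world.

0 and 1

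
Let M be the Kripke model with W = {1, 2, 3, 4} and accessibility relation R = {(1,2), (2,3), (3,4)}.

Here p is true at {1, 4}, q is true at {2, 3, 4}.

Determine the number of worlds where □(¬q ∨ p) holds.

2

1: successors {2}; ¬q ∨ p there: 2:F. ✗
2: successors {3}; ¬q ∨ p there: 3:F. ✗
3: successors {4}; ¬q ∨ p there: 4:T. ✓
4: no successors, so □(¬q ∨ p) holds vacuously. ✓
Satisfying worlds: {3, 4}.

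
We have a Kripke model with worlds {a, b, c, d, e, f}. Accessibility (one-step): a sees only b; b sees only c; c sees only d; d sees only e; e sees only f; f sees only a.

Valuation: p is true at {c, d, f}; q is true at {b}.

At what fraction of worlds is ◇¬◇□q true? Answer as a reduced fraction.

5/6

a: successors {b}; ¬◇□q there: b:T. ✓
b: successors {c}; ¬◇□q there: c:T. ✓
c: successors {d}; ¬◇□q there: d:T. ✓
d: successors {e}; ¬◇□q there: e:T. ✓
e: successors {f}; ¬◇□q there: f:F. ✗
f: successors {a}; ¬◇□q there: a:T. ✓
That's 5 of 6 worlds, so 5/6.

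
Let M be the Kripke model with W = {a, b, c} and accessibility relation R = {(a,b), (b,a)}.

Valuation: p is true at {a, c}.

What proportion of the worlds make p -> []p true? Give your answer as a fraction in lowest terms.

a: p is T, []p is F. ✗
b: p is F, []p is T. ✓
c: p is T, []p is T. ✓
That's 2 of 3 worlds, so 2/3.

2/3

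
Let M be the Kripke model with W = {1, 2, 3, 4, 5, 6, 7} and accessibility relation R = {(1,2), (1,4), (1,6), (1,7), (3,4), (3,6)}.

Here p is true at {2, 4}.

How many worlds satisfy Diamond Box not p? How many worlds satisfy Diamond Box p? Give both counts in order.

For Diamond Box not p:
1: successors {2, 4, 6, 7}; Box not p there: 2:T, 4:T, 6:T, 7:T. ✓
2: no successors, so Diamond Box not p fails. ✗
3: successors {4, 6}; Box not p there: 4:T, 6:T. ✓
4: no successors, so Diamond Box not p fails. ✗
5: no successors, so Diamond Box not p fails. ✗
6: no successors, so Diamond Box not p fails. ✗
7: no successors, so Diamond Box not p fails. ✗
— 2 worlds.
For Diamond Box p:
1: successors {2, 4, 6, 7}; Box p there: 2:T, 4:T, 6:T, 7:T. ✓
2: no successors, so Diamond Box p fails. ✗
3: successors {4, 6}; Box p there: 4:T, 6:T. ✓
4: no successors, so Diamond Box p fails. ✗
5: no successors, so Diamond Box p fails. ✗
6: no successors, so Diamond Box p fails. ✗
7: no successors, so Diamond Box p fails. ✗
— 2 worlds.

2 and 2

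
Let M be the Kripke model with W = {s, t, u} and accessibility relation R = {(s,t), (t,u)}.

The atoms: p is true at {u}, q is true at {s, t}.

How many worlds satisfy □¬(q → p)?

2

s: successors {t}; ¬(q → p) there: t:T. ✓
t: successors {u}; ¬(q → p) there: u:F. ✗
u: no successors, so □¬(q → p) holds vacuously. ✓
Satisfying worlds: {s, u}.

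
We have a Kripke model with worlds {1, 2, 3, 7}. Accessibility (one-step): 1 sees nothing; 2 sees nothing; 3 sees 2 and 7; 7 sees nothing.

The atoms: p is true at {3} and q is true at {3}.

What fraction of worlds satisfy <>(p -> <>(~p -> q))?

1: no successors, so <>(p -> <>(~p -> q)) fails. ✗
2: no successors, so <>(p -> <>(~p -> q)) fails. ✗
3: successors {2, 7}; p -> <>(~p -> q) there: 2:T, 7:T. ✓
7: no successors, so <>(p -> <>(~p -> q)) fails. ✗
That's 1 of 4 worlds, so 1/4.

1/4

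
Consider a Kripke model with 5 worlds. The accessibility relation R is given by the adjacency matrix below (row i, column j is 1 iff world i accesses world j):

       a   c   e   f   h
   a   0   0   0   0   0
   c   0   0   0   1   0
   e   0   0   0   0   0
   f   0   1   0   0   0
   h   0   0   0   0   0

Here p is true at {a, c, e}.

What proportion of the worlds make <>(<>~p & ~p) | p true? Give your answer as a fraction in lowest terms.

3/5

a: <>(<>~p & ~p) is F, p is T. ✓
c: <>(<>~p & ~p) is F, p is T. ✓
e: <>(<>~p & ~p) is F, p is T. ✓
f: <>(<>~p & ~p) is F, p is F. ✗
h: <>(<>~p & ~p) is F, p is F. ✗
That's 3 of 5 worlds, so 3/5.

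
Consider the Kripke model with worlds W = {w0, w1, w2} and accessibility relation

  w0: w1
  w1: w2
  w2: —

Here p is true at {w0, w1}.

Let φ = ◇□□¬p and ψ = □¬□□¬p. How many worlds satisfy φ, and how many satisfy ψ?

For ◇□□¬p:
w0: successors {w1}; □□¬p there: w1:T. ✓
w1: successors {w2}; □□¬p there: w2:T. ✓
w2: no successors, so ◇□□¬p fails. ✗
— 2 worlds.
For □¬□□¬p:
w0: successors {w1}; ¬□□¬p there: w1:F. ✗
w1: successors {w2}; ¬□□¬p there: w2:F. ✗
w2: no successors, so □¬□□¬p holds vacuously. ✓
— 1 world.

2 and 1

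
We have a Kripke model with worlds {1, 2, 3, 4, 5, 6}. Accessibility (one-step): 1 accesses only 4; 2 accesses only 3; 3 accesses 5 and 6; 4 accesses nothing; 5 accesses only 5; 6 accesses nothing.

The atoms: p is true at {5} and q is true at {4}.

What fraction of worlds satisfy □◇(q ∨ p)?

2/3

1: successors {4}; ◇(q ∨ p) there: 4:F. ✗
2: successors {3}; ◇(q ∨ p) there: 3:T. ✓
3: successors {5, 6}; ◇(q ∨ p) there: 5:T, 6:F. ✗
4: no successors, so □◇(q ∨ p) holds vacuously. ✓
5: successors {5}; ◇(q ∨ p) there: 5:T. ✓
6: no successors, so □◇(q ∨ p) holds vacuously. ✓
That's 4 of 6 worlds, so 4/6 = 2/3.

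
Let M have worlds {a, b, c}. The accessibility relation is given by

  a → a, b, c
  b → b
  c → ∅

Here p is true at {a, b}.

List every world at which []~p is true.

a: successors {a, b, c}; ~p there: a:F, b:F, c:T. ✗
b: successors {b}; ~p there: b:F. ✗
c: no successors, so []~p holds vacuously. ✓

{c}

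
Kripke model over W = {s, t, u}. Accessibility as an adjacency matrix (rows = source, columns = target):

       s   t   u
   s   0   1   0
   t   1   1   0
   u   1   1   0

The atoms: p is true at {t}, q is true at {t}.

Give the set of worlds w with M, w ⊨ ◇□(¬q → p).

s: successors {t}; □(¬q → p) there: t:F. ✗
t: successors {s, t}; □(¬q → p) there: s:T, t:F. ✓
u: successors {s, t}; □(¬q → p) there: s:T, t:F. ✓

{t, u}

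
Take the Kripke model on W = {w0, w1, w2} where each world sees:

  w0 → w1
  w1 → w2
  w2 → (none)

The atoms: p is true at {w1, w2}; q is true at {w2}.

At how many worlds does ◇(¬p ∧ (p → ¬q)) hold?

w0: successors {w1}; ¬p ∧ (p → ¬q) there: w1:F. ✗
w1: successors {w2}; ¬p ∧ (p → ¬q) there: w2:F. ✗
w2: no successors, so ◇(¬p ∧ (p → ¬q)) fails. ✗
Satisfying worlds: ∅.

0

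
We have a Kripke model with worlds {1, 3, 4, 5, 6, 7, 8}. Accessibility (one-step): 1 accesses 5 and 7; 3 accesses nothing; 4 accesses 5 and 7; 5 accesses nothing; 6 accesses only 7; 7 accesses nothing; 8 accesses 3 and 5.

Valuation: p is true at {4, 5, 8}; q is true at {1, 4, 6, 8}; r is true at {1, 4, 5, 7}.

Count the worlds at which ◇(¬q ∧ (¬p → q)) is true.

3

1: successors {5, 7}; ¬q ∧ (¬p → q) there: 5:T, 7:F. ✓
3: no successors, so ◇(¬q ∧ (¬p → q)) fails. ✗
4: successors {5, 7}; ¬q ∧ (¬p → q) there: 5:T, 7:F. ✓
5: no successors, so ◇(¬q ∧ (¬p → q)) fails. ✗
6: successors {7}; ¬q ∧ (¬p → q) there: 7:F. ✗
7: no successors, so ◇(¬q ∧ (¬p → q)) fails. ✗
8: successors {3, 5}; ¬q ∧ (¬p → q) there: 3:F, 5:T. ✓
Satisfying worlds: {1, 4, 8}.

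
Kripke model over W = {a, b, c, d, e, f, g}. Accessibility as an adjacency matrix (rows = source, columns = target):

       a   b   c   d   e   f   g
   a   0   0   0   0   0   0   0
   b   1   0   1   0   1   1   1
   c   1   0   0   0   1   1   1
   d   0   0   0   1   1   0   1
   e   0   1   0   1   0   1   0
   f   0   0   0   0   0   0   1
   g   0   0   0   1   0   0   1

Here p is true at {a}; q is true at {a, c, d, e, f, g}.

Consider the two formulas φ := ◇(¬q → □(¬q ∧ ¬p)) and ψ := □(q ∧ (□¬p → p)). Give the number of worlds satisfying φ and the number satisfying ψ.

For ◇(¬q → □(¬q ∧ ¬p)):
a: no successors, so ◇(¬q → □(¬q ∧ ¬p)) fails. ✗
b: successors {a, c, e, f, g}; ¬q → □(¬q ∧ ¬p) there: a:T, c:T, e:T, f:T, g:T. ✓
c: successors {a, e, f, g}; ¬q → □(¬q ∧ ¬p) there: a:T, e:T, f:T, g:T. ✓
d: successors {d, e, g}; ¬q → □(¬q ∧ ¬p) there: d:T, e:T, g:T. ✓
e: successors {b, d, f}; ¬q → □(¬q ∧ ¬p) there: b:F, d:T, f:T. ✓
f: successors {g}; ¬q → □(¬q ∧ ¬p) there: g:T. ✓
g: successors {d, g}; ¬q → □(¬q ∧ ¬p) there: d:T, g:T. ✓
— 6 worlds.
For □(q ∧ (□¬p → p)):
a: no successors, so □(q ∧ (□¬p → p)) holds vacuously. ✓
b: successors {a, c, e, f, g}; q ∧ (□¬p → p) there: a:T, c:T, e:F, f:F, g:F. ✗
c: successors {a, e, f, g}; q ∧ (□¬p → p) there: a:T, e:F, f:F, g:F. ✗
d: successors {d, e, g}; q ∧ (□¬p → p) there: d:F, e:F, g:F. ✗
e: successors {b, d, f}; q ∧ (□¬p → p) there: b:F, d:F, f:F. ✗
f: successors {g}; q ∧ (□¬p → p) there: g:F. ✗
g: successors {d, g}; q ∧ (□¬p → p) there: d:F, g:F. ✗
— 1 world.

6 and 1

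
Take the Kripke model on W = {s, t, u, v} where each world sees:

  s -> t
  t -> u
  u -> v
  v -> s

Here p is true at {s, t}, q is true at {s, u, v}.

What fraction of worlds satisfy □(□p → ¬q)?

s: successors {t}; □p → ¬q there: t:T. ✓
t: successors {u}; □p → ¬q there: u:T. ✓
u: successors {v}; □p → ¬q there: v:F. ✗
v: successors {s}; □p → ¬q there: s:F. ✗
That's 2 of 4 worlds, so 2/4 = 1/2.

1/2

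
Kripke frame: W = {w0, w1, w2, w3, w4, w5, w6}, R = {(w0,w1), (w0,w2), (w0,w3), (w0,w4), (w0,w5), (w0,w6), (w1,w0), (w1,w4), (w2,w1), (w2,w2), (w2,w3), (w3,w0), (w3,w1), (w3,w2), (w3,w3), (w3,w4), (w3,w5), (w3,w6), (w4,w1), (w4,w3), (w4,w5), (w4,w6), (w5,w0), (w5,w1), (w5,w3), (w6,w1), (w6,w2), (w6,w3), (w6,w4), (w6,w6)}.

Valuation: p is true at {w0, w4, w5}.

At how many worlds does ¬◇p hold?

1

w0: ◇p is T. ✗
w1: ◇p is T. ✗
w2: ◇p is F. ✓
w3: ◇p is T. ✗
w4: ◇p is T. ✗
w5: ◇p is T. ✗
w6: ◇p is T. ✗
Satisfying worlds: {w2}.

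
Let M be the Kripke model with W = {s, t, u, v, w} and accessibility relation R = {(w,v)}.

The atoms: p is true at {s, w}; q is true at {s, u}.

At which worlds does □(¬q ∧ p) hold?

{s, t, u, v}

s: no successors, so □(¬q ∧ p) holds vacuously. ✓
t: no successors, so □(¬q ∧ p) holds vacuously. ✓
u: no successors, so □(¬q ∧ p) holds vacuously. ✓
v: no successors, so □(¬q ∧ p) holds vacuously. ✓
w: successors {v}; ¬q ∧ p there: v:F. ✗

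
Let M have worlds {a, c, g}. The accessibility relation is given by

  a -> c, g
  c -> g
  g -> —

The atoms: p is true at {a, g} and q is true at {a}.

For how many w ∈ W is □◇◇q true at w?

1

a: successors {c, g}; ◇◇q there: c:F, g:F. ✗
c: successors {g}; ◇◇q there: g:F. ✗
g: no successors, so □◇◇q holds vacuously. ✓
Satisfying worlds: {g}.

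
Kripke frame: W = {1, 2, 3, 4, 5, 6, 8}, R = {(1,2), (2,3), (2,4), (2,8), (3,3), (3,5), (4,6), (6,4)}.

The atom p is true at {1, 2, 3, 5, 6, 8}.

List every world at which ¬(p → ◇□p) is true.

{1, 5, 8}

1: p → ◇□p is F. ✓
2: p → ◇□p is T. ✗
3: p → ◇□p is T. ✗
4: p → ◇□p is T. ✗
5: p → ◇□p is F. ✓
6: p → ◇□p is T. ✗
8: p → ◇□p is F. ✓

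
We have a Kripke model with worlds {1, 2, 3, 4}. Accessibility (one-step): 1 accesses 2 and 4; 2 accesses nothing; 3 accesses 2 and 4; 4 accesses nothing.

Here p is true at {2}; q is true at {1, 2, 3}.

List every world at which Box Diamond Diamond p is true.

1: successors {2, 4}; Diamond Diamond p there: 2:F, 4:F. ✗
2: no successors, so Box Diamond Diamond p holds vacuously. ✓
3: successors {2, 4}; Diamond Diamond p there: 2:F, 4:F. ✗
4: no successors, so Box Diamond Diamond p holds vacuously. ✓

{2, 4}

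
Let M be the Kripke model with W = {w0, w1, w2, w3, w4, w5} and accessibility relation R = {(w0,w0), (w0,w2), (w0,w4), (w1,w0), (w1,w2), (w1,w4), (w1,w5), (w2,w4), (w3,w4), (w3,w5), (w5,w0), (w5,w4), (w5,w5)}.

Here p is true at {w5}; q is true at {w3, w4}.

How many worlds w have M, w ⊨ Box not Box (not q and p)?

1

w0: successors {w0, w2, w4}; not Box (not q and p) there: w0:T, w2:T, w4:F. ✗
w1: successors {w0, w2, w4, w5}; not Box (not q and p) there: w0:T, w2:T, w4:F, w5:T. ✗
w2: successors {w4}; not Box (not q and p) there: w4:F. ✗
w3: successors {w4, w5}; not Box (not q and p) there: w4:F, w5:T. ✗
w4: no successors, so Box not Box (not q and p) holds vacuously. ✓
w5: successors {w0, w4, w5}; not Box (not q and p) there: w0:T, w4:F, w5:T. ✗
Satisfying worlds: {w4}.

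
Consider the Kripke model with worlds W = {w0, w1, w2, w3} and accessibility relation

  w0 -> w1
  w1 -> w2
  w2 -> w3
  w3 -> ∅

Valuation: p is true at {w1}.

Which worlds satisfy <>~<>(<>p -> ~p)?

w0: successors {w1}; ~<>(<>p -> ~p) there: w1:F. ✗
w1: successors {w2}; ~<>(<>p -> ~p) there: w2:F. ✗
w2: successors {w3}; ~<>(<>p -> ~p) there: w3:T. ✓
w3: no successors, so <>~<>(<>p -> ~p) fails. ✗

{w2}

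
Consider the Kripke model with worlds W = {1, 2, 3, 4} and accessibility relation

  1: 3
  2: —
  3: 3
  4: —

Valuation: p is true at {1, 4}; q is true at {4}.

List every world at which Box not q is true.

1: successors {3}; not q there: 3:T. ✓
2: no successors, so Box not q holds vacuously. ✓
3: successors {3}; not q there: 3:T. ✓
4: no successors, so Box not q holds vacuously. ✓

{1, 2, 3, 4}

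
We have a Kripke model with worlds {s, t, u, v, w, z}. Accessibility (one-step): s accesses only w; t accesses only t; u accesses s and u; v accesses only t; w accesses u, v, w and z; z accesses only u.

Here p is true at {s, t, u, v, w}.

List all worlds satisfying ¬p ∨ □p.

s: ¬p is F, □p is T. ✓
t: ¬p is F, □p is T. ✓
u: ¬p is F, □p is T. ✓
v: ¬p is F, □p is T. ✓
w: ¬p is F, □p is F. ✗
z: ¬p is T, □p is T. ✓

{s, t, u, v, z}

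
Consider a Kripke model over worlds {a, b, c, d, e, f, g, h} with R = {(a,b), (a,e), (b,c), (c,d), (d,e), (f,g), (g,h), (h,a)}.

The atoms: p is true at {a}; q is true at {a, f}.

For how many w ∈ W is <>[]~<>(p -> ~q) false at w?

4

a: successors {b, e}; []~<>(p -> ~q) there: b:F, e:T. ✓
b: successors {c}; []~<>(p -> ~q) there: c:F. ✗
c: successors {d}; []~<>(p -> ~q) there: d:T. ✓
d: successors {e}; []~<>(p -> ~q) there: e:T. ✓
e: no successors, so <>[]~<>(p -> ~q) fails. ✗
f: successors {g}; []~<>(p -> ~q) there: g:T. ✓
g: successors {h}; []~<>(p -> ~q) there: h:F. ✗
h: successors {a}; []~<>(p -> ~q) there: a:F. ✗
Satisfying worlds: {a, c, d, f}.
So <>[]~<>(p -> ~q) fails at the other 4 worlds.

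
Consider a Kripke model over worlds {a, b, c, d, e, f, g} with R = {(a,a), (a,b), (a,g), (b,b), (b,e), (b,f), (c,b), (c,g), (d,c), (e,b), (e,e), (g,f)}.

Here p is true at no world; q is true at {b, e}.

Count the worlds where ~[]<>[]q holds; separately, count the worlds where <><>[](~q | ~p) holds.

4 and 5

For ~[]<>[]q:
a: []<>[]q is F. ✓
b: []<>[]q is F. ✓
c: []<>[]q is T. ✗
d: []<>[]q is F. ✓
e: []<>[]q is T. ✗
f: []<>[]q is T. ✗
g: []<>[]q is F. ✓
— 4 worlds.
For <><>[](~q | ~p):
a: successors {a, b, g}; <>[](~q | ~p) there: a:T, b:T, g:T. ✓
b: successors {b, e, f}; <>[](~q | ~p) there: b:T, e:T, f:F. ✓
c: successors {b, g}; <>[](~q | ~p) there: b:T, g:T. ✓
d: successors {c}; <>[](~q | ~p) there: c:T. ✓
e: successors {b, e}; <>[](~q | ~p) there: b:T, e:T. ✓
f: no successors, so <><>[](~q | ~p) fails. ✗
g: successors {f}; <>[](~q | ~p) there: f:F. ✗
— 5 worlds.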